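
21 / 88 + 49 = 4333 / 88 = 49.24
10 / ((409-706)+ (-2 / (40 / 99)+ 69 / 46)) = -200 / 6009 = -0.03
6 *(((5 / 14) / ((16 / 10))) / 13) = 75 / 728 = 0.10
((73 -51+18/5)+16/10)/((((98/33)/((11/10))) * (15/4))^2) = 1991176/7503125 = 0.27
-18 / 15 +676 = 674.80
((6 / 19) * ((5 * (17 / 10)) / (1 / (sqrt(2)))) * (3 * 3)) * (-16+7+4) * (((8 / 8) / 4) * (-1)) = 2295 * sqrt(2) / 76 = 42.71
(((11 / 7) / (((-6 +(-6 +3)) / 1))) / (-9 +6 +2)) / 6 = 11 / 378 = 0.03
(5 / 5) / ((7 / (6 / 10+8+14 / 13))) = 629 / 455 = 1.38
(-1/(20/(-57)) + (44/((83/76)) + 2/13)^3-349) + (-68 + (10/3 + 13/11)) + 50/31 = 1689713460866232089/25702180157940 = 65742.03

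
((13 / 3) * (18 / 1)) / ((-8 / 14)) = -273 / 2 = -136.50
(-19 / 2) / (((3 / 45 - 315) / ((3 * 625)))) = 534375 / 9448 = 56.56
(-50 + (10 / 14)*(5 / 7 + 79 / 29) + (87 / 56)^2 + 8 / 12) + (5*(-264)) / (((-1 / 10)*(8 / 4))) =1788560071 / 272832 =6555.54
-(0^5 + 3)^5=-243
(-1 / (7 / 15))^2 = 225 / 49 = 4.59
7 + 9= 16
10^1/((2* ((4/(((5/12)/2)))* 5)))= 5/96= 0.05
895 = 895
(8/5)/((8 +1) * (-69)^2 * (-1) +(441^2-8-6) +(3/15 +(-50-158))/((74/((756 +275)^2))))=-592/1048317819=-0.00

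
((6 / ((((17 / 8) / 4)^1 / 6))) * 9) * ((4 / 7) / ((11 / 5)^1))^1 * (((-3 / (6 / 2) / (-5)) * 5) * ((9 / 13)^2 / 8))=2099520 / 221221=9.49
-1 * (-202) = 202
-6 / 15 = -0.40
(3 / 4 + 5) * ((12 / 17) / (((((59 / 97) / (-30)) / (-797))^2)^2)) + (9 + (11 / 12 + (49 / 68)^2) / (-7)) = 11403614592001036745654440769137 / 1176644222544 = 9691642021872592415.41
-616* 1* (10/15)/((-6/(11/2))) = 3388/9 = 376.44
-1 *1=-1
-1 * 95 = -95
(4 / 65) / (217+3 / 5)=0.00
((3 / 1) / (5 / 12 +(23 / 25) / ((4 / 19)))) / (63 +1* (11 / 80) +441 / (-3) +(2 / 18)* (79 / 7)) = -1134000 / 149468573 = -0.01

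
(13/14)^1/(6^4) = 13/18144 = 0.00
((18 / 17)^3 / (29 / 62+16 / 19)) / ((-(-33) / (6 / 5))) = 13740192 / 416941745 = 0.03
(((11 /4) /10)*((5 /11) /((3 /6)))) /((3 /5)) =5 /12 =0.42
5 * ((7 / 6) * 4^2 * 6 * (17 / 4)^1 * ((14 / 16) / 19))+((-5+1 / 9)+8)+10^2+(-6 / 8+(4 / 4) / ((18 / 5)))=145175 / 684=212.24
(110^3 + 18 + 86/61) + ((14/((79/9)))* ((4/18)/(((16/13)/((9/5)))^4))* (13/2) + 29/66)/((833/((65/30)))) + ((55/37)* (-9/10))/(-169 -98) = 71346586670625725587310887/53602963521085440000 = 1331019.44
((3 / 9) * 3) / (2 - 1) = 1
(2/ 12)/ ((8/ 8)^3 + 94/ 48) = 4/ 71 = 0.06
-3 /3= -1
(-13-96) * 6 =-654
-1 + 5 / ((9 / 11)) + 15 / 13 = 6.26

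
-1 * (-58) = 58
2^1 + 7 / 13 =2.54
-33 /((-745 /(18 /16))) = 297 /5960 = 0.05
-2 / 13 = -0.15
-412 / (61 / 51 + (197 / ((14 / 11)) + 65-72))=-294168 / 106373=-2.77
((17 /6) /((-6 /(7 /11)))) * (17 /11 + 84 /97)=-0.72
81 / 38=2.13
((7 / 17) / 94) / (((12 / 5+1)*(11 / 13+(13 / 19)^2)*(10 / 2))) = 32851 / 167559888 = 0.00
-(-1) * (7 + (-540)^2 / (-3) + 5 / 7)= -680346 / 7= -97192.29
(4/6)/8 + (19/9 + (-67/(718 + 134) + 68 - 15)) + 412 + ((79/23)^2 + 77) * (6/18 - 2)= 107872313/338031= 319.12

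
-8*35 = -280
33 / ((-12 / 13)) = -143 / 4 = -35.75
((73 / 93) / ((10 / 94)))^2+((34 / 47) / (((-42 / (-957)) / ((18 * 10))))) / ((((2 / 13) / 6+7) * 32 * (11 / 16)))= 717669696928 / 9745909425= 73.64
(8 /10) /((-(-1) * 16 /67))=3.35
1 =1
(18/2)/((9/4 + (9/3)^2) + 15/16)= 48/65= 0.74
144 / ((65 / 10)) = 288 / 13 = 22.15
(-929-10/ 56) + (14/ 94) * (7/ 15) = -929.11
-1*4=-4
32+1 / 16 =513 / 16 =32.06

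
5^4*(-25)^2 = 390625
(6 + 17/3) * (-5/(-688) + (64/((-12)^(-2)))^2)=2045226516655/2064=990904320.08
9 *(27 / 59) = 243 / 59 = 4.12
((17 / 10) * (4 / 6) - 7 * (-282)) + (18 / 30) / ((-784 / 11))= 23227469 / 11760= 1975.12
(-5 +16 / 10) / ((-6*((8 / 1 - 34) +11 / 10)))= -17 / 747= -0.02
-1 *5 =-5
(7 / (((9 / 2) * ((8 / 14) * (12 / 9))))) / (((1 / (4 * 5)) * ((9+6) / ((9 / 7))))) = 7 / 2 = 3.50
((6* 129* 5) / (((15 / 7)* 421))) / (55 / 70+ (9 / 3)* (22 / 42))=8428 / 4631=1.82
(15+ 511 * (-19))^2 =93973636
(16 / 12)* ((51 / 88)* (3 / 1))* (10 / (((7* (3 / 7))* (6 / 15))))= 425 / 22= 19.32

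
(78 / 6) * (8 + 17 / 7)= 949 / 7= 135.57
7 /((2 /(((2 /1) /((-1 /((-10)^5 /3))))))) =700000 /3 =233333.33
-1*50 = -50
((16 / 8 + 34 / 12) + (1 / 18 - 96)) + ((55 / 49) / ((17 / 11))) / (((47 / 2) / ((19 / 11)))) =-32085010 / 352359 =-91.06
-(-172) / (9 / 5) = 860 / 9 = 95.56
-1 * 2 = -2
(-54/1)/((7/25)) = -1350/7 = -192.86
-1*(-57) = 57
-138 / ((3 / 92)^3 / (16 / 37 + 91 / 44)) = -12151815584 / 1221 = -9952346.92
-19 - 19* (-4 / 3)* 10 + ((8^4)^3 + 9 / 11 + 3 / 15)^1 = 11338713700273 / 165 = 68719476971.35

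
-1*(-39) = 39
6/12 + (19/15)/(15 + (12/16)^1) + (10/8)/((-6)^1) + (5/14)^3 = 19339/46305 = 0.42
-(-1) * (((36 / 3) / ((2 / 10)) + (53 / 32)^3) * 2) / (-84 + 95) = 2114957 / 180224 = 11.74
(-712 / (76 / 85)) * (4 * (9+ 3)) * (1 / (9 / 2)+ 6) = -13556480 / 57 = -237832.98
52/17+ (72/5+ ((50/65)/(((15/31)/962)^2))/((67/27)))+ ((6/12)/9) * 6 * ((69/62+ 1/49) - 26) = 63597878057521/51904230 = 1225292.78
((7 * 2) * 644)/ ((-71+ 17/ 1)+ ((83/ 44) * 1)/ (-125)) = -49588000/ 297083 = -166.92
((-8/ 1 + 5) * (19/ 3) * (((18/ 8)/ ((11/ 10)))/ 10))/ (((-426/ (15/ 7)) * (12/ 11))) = 285/ 15904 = 0.02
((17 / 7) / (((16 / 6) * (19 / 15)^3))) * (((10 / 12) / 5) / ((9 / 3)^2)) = 6375 / 768208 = 0.01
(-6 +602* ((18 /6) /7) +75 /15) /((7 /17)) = 4369 /7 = 624.14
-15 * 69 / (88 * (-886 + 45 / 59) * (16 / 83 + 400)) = 1689465 / 50888594944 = 0.00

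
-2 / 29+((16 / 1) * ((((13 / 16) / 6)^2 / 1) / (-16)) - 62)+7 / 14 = -16460069 / 267264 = -61.59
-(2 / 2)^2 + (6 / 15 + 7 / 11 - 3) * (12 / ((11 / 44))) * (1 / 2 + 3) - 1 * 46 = -20729 / 55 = -376.89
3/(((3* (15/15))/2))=2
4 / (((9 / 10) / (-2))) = -80 / 9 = -8.89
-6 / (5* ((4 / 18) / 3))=-81 / 5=-16.20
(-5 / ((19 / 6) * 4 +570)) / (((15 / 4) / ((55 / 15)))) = -11 / 1311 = -0.01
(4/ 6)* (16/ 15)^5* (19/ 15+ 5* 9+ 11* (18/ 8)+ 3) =68.14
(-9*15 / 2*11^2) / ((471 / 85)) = -462825 / 314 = -1473.96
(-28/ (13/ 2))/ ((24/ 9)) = -21/ 13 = -1.62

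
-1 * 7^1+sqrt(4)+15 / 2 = 5 / 2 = 2.50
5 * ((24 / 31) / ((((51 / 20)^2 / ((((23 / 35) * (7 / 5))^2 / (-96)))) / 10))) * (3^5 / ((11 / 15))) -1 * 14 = -3093646 / 98549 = -31.39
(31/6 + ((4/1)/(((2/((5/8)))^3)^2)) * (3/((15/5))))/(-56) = -65058587/704643072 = -0.09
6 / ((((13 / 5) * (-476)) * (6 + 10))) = -0.00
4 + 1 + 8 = 13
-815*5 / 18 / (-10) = 815 / 36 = 22.64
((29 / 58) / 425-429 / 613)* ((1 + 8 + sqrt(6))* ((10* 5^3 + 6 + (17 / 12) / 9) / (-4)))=9877415921* sqrt(6) / 45018720 + 9877415921 / 5002080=2512.10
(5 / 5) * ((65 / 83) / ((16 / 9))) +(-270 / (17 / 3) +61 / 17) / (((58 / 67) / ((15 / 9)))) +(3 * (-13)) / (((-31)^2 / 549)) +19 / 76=-200860117669 / 1887511632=-106.42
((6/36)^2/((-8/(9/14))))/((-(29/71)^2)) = 5041/376768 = 0.01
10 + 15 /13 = 145 /13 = 11.15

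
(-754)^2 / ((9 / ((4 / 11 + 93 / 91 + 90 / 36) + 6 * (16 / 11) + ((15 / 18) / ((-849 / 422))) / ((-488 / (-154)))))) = 84895051113067 / 107669331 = 788479.41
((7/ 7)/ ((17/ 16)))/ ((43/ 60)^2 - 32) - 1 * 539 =-1038692813/ 1926967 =-539.03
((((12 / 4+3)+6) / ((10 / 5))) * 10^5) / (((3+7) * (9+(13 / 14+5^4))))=280000 / 2963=94.50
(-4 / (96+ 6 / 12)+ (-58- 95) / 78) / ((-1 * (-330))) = -10051 / 1655940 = -0.01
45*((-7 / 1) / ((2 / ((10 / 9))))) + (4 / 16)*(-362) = -531 / 2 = -265.50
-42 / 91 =-6 / 13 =-0.46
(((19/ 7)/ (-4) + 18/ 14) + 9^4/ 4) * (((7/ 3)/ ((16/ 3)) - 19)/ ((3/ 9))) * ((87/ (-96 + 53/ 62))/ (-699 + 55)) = -13800584061/ 106370768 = -129.74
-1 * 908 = -908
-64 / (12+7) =-3.37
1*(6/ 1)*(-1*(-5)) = 30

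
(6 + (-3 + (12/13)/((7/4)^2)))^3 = 9300746727/258474853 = 35.98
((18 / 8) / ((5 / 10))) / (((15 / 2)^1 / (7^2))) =147 / 5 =29.40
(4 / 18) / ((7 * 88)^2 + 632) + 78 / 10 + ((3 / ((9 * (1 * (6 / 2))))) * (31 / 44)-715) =-16630049639 / 23517945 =-707.12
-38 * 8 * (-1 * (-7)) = -2128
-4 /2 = -2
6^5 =7776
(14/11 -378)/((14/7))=-2072/11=-188.36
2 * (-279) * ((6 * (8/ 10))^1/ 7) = -382.63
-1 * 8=-8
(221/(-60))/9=-221/540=-0.41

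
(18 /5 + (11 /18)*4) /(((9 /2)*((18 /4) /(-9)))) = -1088 /405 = -2.69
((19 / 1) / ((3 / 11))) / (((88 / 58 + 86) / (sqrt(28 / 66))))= 551 * sqrt(462) / 22842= 0.52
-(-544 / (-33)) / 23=-544 / 759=-0.72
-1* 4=-4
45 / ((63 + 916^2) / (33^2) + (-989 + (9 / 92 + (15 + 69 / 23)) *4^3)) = 1127115 / 23539214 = 0.05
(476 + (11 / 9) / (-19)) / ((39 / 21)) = 569695 / 2223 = 256.27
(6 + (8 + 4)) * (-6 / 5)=-108 / 5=-21.60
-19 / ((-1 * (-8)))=-19 / 8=-2.38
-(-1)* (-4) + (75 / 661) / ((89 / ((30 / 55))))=-2588026 / 647119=-4.00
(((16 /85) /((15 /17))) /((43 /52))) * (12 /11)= 0.28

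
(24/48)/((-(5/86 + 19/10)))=-0.26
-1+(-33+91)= 57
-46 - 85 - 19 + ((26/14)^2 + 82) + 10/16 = -25059/392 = -63.93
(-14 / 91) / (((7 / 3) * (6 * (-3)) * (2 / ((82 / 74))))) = 41 / 20202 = 0.00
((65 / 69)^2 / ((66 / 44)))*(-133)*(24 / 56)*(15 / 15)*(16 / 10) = -256880 / 4761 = -53.96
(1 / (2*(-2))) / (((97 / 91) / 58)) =-2639 / 194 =-13.60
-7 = -7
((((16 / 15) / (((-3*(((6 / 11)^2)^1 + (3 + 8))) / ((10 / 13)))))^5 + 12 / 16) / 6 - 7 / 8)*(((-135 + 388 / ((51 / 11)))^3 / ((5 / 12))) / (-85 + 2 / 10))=-16882064675673159464320220906522955715 / 5886379614499593529232044723444776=-2867.99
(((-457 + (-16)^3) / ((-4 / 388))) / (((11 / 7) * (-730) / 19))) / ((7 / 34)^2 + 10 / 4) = -33950710234 / 11800085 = -2877.16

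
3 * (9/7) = 27/7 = 3.86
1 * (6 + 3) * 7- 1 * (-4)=67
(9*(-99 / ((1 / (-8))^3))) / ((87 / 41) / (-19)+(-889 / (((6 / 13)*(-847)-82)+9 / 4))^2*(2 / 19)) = 212877873679680000 / 123121065313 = 1729012.60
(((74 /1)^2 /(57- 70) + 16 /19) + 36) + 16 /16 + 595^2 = 87349478 /247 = 353641.61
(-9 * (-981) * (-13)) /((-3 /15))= 573885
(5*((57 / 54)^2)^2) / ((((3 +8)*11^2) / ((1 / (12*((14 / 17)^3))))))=3201335365 / 4600800787968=0.00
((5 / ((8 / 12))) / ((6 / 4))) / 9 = 5 / 9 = 0.56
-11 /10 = -1.10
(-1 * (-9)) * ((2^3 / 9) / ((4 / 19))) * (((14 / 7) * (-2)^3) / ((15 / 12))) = -2432 / 5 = -486.40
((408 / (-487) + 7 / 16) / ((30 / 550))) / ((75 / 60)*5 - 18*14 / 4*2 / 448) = -343090 / 279051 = -1.23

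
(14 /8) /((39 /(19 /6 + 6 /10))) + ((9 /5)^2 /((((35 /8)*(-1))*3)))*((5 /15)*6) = -265927 /819000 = -0.32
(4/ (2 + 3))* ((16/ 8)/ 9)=8/ 45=0.18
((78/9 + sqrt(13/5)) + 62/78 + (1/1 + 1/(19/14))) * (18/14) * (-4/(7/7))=-99576/1729 - 36 * sqrt(65)/35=-65.88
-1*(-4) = 4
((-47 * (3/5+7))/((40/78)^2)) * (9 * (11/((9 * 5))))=-14940783/5000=-2988.16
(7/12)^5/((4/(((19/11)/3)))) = 319333/32845824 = 0.01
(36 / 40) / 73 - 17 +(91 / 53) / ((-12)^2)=-47289001 / 2785680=-16.98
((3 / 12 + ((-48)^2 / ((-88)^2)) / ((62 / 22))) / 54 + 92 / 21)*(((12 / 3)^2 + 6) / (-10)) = -2262179 / 234360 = -9.65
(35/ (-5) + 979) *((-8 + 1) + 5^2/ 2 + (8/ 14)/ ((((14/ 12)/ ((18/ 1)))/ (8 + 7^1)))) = 6560514/ 49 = 133888.04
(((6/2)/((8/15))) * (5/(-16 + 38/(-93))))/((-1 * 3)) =6975/12208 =0.57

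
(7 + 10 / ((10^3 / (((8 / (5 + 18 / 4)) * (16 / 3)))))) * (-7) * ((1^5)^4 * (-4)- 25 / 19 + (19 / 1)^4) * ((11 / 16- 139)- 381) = 722865582067643 / 216600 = 3337329557.10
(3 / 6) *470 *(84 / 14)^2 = 8460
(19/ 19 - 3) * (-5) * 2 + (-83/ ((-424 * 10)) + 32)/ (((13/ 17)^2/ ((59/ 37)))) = 2845149313/ 26512720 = 107.31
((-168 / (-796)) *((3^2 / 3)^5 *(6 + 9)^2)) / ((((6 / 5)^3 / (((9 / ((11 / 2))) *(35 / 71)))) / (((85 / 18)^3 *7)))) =3970709.23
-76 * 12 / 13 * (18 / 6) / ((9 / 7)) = -2128 / 13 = -163.69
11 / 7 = 1.57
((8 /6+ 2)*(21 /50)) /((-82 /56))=-196 /205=-0.96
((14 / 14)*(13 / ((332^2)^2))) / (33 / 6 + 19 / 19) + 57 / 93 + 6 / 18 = 534570527837 / 564943853184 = 0.95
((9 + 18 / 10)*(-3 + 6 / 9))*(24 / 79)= -3024 / 395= -7.66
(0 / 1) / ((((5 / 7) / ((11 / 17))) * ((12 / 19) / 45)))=0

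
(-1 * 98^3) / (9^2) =-941192 / 81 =-11619.65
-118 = -118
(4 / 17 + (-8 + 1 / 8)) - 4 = -1583 / 136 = -11.64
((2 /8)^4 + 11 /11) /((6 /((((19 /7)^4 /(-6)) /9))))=-33492497 /199148544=-0.17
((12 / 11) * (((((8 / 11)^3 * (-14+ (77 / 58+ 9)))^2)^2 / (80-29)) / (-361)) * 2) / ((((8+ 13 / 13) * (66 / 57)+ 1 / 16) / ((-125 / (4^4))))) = 552533090333884416000 / 25135150181145456334025011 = 0.00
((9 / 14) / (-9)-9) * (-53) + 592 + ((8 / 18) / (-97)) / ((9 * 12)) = 354012835 / 329994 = 1072.79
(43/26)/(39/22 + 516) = 473/148083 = 0.00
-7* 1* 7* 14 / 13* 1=-686 / 13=-52.77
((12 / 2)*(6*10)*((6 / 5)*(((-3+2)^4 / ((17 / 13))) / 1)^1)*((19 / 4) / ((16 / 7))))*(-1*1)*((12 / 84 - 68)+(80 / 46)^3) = 35554606425 / 827356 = 42973.77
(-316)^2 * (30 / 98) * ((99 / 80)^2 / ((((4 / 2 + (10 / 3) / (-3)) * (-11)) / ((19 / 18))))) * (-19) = 6022271673 / 62720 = 96018.36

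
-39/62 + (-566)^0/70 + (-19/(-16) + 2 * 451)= 15668663/17360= 902.57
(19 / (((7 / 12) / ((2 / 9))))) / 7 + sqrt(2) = 2.45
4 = 4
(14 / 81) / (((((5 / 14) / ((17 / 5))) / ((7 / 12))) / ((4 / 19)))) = 23324 / 115425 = 0.20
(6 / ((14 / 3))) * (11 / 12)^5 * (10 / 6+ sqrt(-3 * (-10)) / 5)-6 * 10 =-34031225 / 580608+ 161051 * sqrt(30) / 967680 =-57.70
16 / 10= 8 / 5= 1.60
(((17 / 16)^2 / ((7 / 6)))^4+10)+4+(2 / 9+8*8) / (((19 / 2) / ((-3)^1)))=-198528771583351 / 36737271201792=-5.40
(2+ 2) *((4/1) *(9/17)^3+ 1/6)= 44818/14739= 3.04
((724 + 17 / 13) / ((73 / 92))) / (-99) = -289156 / 31317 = -9.23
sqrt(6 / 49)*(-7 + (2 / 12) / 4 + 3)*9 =-285*sqrt(6) / 56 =-12.47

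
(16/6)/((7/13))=104/21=4.95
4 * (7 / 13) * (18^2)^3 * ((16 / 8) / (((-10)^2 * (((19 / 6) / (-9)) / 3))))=-77139724032 / 6175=-12492263.00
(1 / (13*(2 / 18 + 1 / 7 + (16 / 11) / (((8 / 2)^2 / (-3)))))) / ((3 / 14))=-3234 / 169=-19.14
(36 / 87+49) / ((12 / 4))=1433 / 87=16.47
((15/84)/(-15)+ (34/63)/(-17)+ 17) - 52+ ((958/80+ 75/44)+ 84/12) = -398173/27720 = -14.36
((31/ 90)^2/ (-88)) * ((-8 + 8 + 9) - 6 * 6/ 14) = -961/ 110880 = -0.01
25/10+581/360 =1481/360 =4.11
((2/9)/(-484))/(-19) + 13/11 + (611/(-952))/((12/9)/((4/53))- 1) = 1126059997/984891600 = 1.14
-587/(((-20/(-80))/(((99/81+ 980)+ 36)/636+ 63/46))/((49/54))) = -6325.67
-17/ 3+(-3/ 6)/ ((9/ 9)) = -37/ 6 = -6.17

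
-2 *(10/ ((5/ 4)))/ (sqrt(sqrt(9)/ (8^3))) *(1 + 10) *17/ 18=-23936 *sqrt(6)/ 27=-2171.52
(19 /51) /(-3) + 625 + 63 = 105245 /153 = 687.88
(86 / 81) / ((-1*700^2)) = -43 / 19845000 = -0.00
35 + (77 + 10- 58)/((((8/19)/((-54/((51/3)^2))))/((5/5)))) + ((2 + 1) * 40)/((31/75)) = 11197073/35836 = 312.45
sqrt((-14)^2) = 14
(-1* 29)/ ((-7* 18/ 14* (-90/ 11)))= -319/ 810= -0.39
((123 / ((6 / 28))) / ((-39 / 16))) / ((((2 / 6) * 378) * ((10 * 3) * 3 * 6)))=-164 / 47385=-0.00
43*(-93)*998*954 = -3807415908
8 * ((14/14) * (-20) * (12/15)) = -128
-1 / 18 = -0.06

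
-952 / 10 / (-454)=238 / 1135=0.21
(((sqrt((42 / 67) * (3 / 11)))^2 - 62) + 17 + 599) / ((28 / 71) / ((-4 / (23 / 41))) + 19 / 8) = 9511378112 / 39813477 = 238.90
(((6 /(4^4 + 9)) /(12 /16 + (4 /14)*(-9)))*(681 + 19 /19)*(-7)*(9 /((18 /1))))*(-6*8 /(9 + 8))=-83.78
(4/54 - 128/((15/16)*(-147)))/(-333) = -6634/2202795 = -0.00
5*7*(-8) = -280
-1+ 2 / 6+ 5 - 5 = -2 / 3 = -0.67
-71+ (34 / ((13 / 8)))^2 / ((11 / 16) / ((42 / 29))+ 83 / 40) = 145790807 / 1447823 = 100.70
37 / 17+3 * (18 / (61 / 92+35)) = 12109 / 3281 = 3.69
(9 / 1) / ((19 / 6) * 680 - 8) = 27 / 6436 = 0.00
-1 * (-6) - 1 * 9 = -3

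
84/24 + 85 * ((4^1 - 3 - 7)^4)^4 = 239794342133763.50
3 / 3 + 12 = 13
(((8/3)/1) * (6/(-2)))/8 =-1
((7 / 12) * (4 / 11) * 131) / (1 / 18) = 5502 / 11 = 500.18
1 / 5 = 0.20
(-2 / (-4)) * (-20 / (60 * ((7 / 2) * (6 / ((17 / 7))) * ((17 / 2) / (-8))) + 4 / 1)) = 40 / 2189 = 0.02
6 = 6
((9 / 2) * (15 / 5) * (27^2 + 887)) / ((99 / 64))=155136 / 11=14103.27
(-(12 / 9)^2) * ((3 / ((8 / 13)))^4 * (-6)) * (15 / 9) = 1285245 / 128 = 10040.98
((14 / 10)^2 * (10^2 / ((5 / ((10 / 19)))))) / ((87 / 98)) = 38416 / 1653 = 23.24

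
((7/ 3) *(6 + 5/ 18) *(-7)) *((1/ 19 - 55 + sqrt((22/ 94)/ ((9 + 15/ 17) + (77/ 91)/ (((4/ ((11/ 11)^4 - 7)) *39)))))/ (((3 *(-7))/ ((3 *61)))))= -48959.77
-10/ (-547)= 10/ 547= 0.02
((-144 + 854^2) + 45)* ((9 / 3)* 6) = 13125906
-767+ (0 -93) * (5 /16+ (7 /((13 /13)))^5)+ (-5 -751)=-1564603.06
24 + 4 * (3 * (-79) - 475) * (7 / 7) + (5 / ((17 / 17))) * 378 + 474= -460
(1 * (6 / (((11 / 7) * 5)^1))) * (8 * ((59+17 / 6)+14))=5096 / 11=463.27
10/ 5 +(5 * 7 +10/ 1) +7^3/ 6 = 625/ 6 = 104.17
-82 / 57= -1.44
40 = 40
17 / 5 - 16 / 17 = 209 / 85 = 2.46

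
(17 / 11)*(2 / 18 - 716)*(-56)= 6133736 / 99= 61956.93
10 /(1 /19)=190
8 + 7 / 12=103 / 12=8.58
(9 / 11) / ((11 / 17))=153 / 121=1.26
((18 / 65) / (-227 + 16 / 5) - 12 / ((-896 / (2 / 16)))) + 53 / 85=460861199 / 738599680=0.62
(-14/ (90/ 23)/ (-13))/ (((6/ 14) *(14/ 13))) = 161/ 270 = 0.60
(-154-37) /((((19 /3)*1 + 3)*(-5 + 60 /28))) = 573 /80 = 7.16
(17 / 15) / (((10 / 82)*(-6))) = -697 / 450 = -1.55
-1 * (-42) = 42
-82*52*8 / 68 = -501.65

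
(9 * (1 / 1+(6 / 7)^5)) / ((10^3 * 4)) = 221247 / 67228000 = 0.00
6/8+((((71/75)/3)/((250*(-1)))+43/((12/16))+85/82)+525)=2694247303/4612500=584.12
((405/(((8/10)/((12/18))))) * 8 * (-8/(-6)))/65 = 720/13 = 55.38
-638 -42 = -680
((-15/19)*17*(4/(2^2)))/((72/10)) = -425/228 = -1.86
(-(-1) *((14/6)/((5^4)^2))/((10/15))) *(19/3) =133/2343750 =0.00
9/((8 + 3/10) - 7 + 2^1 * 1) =30/11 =2.73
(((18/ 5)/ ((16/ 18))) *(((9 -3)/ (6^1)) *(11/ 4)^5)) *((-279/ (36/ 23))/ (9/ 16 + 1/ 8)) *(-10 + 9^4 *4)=-11091232464741/ 2560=-4332512681.54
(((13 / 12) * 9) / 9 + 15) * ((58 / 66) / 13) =5597 / 5148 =1.09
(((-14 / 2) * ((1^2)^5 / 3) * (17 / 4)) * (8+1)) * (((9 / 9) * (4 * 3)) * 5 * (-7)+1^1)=149583 / 4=37395.75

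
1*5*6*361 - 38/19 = 10828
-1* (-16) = 16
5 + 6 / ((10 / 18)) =79 / 5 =15.80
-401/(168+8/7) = -2807/1184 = -2.37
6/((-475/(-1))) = 0.01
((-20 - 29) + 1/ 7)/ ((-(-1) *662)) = -171/ 2317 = -0.07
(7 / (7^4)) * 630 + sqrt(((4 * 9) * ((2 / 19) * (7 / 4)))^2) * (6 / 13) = 59274 / 12103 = 4.90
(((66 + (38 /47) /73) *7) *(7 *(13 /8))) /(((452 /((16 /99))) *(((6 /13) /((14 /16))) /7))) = 22975046549 /921182328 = 24.94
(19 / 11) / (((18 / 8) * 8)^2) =19 / 3564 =0.01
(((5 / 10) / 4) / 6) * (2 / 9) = 1 / 216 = 0.00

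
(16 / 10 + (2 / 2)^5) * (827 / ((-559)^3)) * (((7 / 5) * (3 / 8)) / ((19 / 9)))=-156303 / 51059395400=-0.00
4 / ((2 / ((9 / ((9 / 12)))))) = 24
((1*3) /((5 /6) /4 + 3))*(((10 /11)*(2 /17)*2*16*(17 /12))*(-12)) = -46080 /847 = -54.40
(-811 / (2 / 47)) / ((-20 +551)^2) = -38117 / 563922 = -0.07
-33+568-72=463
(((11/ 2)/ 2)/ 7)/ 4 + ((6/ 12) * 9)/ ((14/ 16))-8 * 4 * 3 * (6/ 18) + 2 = -2773/ 112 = -24.76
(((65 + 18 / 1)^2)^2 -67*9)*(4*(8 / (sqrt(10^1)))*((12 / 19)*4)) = 1213233702.54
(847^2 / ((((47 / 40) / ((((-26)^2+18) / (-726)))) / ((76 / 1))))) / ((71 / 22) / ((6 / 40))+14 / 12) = -137596437440 / 70359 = -1955633.78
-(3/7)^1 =-3/7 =-0.43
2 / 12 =1 / 6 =0.17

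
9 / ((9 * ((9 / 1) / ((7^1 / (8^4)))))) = 7 / 36864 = 0.00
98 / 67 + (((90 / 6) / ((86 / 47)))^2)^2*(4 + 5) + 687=151484596466507 / 3664954672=41333.28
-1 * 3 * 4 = -12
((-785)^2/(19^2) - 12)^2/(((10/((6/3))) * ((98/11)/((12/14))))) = 12355630433817/223500515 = 55282.34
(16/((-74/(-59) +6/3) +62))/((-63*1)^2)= 472/7640325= 0.00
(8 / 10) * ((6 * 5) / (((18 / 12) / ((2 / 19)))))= 32 / 19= 1.68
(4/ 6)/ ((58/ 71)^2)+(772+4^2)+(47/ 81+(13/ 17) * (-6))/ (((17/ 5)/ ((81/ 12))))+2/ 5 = 11395721411/ 14582940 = 781.44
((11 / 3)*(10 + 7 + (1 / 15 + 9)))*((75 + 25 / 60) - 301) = -11642807 / 540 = -21560.75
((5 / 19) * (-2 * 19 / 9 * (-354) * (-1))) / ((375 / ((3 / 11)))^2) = -236 / 1134375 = -0.00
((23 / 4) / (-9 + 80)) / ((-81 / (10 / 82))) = -115 / 943164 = -0.00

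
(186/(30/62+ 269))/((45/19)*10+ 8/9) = 492993/17551754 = 0.03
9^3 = 729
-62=-62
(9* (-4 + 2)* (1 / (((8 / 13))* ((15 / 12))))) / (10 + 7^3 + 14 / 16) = -936 / 14155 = -0.07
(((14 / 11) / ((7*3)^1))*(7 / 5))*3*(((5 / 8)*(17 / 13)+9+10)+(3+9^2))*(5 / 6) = 25193 / 1144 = 22.02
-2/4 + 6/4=1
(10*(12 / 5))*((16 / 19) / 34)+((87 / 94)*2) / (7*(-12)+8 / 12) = 2171697 / 3795250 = 0.57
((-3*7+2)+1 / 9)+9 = -89 / 9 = -9.89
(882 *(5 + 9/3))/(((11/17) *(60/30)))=59976/11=5452.36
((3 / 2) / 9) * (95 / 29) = 95 / 174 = 0.55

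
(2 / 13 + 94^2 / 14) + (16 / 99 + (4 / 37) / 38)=3999250042 / 6333327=631.46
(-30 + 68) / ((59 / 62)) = 39.93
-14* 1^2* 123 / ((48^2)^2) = -287 / 884736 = -0.00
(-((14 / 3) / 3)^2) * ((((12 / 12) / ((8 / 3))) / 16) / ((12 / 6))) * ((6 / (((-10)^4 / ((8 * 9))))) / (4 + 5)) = -49 / 360000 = -0.00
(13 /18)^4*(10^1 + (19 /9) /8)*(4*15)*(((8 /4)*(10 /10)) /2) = 105532895 /629856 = 167.55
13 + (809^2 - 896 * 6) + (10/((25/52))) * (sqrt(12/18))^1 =104 * sqrt(6)/15 + 649118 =649134.98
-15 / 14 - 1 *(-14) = 181 / 14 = 12.93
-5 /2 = -2.50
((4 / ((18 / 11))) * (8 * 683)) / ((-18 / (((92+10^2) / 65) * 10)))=-7693312 / 351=-21918.27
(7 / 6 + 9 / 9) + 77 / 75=3.19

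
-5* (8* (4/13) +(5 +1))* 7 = -3850/13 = -296.15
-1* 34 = -34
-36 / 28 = -9 / 7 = -1.29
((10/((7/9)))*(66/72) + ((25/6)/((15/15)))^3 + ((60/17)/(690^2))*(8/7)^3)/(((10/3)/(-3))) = -280246872439/3701518800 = -75.71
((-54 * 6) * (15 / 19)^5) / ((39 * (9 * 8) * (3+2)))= -455625 / 64378574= -0.01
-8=-8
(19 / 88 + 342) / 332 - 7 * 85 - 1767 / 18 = -60664327 / 87648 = -692.14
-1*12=-12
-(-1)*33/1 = 33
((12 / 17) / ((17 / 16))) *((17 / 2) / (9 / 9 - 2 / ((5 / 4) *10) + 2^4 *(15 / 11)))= 8800 / 35309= 0.25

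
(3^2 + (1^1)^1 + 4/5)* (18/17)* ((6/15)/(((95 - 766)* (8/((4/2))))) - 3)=-9783666/285175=-34.31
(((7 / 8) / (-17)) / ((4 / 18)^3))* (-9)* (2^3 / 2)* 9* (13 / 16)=5373459 / 4352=1234.71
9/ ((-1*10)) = -9/ 10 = -0.90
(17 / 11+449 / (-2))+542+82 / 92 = 319.94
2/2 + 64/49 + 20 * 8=162.31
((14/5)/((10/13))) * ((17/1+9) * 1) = 2366/25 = 94.64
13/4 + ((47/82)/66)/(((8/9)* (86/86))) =47045/14432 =3.26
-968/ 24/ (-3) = 121/ 9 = 13.44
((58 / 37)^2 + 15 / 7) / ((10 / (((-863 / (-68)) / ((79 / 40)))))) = 38043629 / 12869969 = 2.96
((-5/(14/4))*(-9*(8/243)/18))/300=2/25515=0.00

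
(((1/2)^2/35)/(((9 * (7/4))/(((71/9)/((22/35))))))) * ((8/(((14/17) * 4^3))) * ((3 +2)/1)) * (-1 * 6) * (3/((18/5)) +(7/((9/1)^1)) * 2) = -259505/4191264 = -0.06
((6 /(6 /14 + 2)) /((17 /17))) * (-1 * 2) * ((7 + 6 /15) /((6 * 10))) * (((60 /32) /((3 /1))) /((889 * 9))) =-37 /777240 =-0.00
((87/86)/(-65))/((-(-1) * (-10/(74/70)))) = 3219/1956500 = 0.00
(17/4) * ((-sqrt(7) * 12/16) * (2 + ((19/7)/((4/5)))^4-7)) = -3997244595 * sqrt(7)/9834496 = -1075.37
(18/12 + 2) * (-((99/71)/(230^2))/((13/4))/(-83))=693/2026308050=0.00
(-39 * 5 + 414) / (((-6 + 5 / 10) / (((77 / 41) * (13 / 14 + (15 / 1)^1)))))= -1191.15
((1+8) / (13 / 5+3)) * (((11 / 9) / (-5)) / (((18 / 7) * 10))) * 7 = -77 / 720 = -0.11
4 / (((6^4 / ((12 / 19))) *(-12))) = -1 / 6156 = -0.00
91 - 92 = -1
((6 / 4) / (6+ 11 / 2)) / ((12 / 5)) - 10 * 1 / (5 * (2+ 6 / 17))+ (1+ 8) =1887 / 230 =8.20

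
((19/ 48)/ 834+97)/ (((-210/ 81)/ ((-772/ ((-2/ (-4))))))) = 2248328217/ 38920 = 57767.94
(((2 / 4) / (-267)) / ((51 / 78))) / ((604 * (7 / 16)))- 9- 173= -873185638 / 4797723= -182.00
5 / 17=0.29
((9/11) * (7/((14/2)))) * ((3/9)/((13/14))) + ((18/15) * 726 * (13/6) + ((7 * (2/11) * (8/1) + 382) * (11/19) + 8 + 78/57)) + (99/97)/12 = 2124.40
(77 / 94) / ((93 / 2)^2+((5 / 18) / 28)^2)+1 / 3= 25843906535 / 77443703061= 0.33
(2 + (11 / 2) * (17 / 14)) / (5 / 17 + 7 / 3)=12393 / 3752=3.30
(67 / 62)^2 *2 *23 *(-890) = -47809.48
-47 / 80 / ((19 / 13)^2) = -7943 / 28880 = -0.28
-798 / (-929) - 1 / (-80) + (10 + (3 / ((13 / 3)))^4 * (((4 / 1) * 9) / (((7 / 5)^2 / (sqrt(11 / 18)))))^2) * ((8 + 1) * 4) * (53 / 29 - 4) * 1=-94697686875407477 / 21114034563440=-4485.06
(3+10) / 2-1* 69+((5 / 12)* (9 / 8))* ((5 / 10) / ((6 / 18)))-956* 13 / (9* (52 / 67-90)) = -79747823 / 1721664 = -46.32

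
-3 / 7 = -0.43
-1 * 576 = -576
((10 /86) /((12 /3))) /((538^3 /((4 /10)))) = 1 /13391994992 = 0.00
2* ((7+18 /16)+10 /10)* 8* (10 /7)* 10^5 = 146000000 /7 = 20857142.86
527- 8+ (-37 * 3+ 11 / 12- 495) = -86.08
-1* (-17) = 17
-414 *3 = -1242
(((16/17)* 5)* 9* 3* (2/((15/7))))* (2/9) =26.35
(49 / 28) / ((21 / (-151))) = -12.58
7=7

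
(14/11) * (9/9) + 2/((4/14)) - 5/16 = 1401/176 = 7.96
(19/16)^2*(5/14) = 1805/3584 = 0.50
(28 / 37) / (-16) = -7 / 148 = -0.05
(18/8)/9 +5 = 21/4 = 5.25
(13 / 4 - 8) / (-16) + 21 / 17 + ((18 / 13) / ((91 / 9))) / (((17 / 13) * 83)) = 12601219 / 8217664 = 1.53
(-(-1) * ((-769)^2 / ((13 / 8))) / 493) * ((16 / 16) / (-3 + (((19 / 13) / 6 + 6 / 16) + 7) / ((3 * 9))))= -3065615424 / 11287235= -271.60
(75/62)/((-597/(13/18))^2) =4225/2386514664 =0.00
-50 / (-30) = 5 / 3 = 1.67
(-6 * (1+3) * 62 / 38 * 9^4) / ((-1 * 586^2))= 1220346 / 1631131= 0.75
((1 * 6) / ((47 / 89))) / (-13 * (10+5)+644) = 534 / 21103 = 0.03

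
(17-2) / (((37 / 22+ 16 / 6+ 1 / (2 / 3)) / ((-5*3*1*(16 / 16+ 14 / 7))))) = -22275 / 193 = -115.41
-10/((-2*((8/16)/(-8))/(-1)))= 80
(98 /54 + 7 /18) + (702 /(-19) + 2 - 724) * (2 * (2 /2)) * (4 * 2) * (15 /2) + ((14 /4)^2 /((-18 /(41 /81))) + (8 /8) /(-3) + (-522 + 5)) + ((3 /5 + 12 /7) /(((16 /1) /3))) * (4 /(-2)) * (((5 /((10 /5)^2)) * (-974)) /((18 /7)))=-40413119021 /443232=-91178.25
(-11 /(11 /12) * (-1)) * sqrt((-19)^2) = 228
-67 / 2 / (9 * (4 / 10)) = -335 / 36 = -9.31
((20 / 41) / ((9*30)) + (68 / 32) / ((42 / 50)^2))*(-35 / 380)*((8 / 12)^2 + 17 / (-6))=56229337 / 84805056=0.66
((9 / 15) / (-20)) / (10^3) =-3 / 100000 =-0.00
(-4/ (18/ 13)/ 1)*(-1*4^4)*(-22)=-146432/ 9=-16270.22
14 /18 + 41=376 /9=41.78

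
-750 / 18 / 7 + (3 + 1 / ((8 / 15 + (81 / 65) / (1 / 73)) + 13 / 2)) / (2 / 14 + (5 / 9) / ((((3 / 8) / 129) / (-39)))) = -747830270498 / 125626961397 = -5.95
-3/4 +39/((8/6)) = 57/2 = 28.50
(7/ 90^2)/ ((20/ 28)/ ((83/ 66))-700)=-4067/ 3291597000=-0.00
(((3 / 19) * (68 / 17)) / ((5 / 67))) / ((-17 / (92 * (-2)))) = 147936 / 1615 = 91.60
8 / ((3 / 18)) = 48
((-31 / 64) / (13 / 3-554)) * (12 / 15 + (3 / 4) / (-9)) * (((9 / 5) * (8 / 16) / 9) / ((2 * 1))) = 1333 / 42214400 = 0.00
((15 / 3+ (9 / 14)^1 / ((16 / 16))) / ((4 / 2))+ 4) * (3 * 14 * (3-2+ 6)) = 4011 / 2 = 2005.50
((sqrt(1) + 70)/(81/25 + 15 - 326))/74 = -1775/569356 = -0.00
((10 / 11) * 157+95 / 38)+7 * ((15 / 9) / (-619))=5932345 / 40854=145.21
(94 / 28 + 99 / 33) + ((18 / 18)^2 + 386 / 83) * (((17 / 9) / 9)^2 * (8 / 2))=56056403 / 7623882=7.35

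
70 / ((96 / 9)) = 105 / 16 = 6.56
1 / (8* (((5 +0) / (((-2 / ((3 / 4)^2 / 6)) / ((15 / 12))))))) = -32 / 75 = -0.43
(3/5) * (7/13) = 21/65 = 0.32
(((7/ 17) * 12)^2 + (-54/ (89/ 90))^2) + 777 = 8660639289/ 2289169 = 3783.31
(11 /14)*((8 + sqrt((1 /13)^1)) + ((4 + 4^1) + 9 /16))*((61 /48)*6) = 671*sqrt(13) /1456 + 177815 /1792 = 100.89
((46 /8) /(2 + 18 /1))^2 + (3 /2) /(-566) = 144907 /1811200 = 0.08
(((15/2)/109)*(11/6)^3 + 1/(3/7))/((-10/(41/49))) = -1774439/7691040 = -0.23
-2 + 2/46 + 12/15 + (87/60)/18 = -8909/8280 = -1.08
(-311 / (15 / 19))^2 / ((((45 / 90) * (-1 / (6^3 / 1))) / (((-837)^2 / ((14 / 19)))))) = -11154336413133384 / 175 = -63739065217905.05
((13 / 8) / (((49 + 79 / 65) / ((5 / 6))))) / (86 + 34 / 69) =97175 / 311672832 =0.00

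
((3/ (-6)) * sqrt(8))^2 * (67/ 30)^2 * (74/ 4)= 166093/ 900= 184.55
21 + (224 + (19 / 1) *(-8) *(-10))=1765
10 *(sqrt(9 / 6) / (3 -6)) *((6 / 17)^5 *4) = -51840 *sqrt(6) / 1419857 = -0.09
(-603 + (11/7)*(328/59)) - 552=-473407/413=-1146.26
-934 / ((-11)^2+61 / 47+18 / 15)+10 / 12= -6.73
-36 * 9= -324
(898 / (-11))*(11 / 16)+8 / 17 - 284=-46193 / 136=-339.65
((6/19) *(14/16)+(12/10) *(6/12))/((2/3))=999/760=1.31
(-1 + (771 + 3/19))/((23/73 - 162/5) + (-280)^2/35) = 5341045/15311891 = 0.35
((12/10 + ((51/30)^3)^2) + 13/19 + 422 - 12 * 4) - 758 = -6801586189/19000000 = -357.98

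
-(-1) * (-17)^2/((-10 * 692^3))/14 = -289/46392344320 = -0.00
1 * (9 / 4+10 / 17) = 2.84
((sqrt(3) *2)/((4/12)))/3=2 *sqrt(3)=3.46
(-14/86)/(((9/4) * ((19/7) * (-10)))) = 98/36765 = 0.00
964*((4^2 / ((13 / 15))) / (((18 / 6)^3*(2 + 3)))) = 15424 / 117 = 131.83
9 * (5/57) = 15/19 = 0.79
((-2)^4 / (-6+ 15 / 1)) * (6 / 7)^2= 64 / 49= 1.31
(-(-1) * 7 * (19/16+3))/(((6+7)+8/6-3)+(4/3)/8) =2.55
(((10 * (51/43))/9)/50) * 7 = 119/645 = 0.18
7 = 7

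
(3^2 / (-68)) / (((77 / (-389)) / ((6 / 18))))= 1167 / 5236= 0.22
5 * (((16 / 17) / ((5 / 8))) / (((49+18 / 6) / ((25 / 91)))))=800 / 20111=0.04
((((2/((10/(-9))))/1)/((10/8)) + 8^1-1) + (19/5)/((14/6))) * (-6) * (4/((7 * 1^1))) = -24.65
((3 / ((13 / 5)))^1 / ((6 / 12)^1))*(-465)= -13950 / 13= -1073.08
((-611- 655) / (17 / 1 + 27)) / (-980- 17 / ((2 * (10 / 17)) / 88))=3165 / 247676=0.01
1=1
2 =2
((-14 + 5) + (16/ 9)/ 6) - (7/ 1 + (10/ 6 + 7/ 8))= -18.25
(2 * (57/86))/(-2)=-57/86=-0.66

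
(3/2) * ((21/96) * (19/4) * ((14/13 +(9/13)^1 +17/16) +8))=898947/53248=16.88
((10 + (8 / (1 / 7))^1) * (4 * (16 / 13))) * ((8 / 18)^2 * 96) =720896 / 117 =6161.50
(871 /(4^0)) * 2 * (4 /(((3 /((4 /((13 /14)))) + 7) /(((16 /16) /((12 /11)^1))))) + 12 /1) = 28101944 /1293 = 21733.91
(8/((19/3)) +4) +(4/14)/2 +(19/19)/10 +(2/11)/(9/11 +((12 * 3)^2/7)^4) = 45449773307986507/8254567594964250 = 5.51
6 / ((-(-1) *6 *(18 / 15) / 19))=95 / 6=15.83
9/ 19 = 0.47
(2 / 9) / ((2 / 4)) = 4 / 9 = 0.44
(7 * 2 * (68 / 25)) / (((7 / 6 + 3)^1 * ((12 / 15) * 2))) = 5.71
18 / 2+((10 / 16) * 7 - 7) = 51 / 8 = 6.38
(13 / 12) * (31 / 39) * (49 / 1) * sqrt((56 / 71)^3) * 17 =723044 * sqrt(994) / 45369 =502.46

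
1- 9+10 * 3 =22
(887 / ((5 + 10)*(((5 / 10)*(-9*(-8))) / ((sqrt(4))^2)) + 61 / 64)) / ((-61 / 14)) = -113536 / 75823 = -1.50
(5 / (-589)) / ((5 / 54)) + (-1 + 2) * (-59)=-34805 / 589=-59.09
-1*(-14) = 14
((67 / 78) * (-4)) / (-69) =134 / 2691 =0.05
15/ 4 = 3.75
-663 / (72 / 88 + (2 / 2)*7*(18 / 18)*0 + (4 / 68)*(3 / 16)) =-661232 / 827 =-799.56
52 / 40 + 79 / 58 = 386 / 145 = 2.66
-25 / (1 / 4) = -100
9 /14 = 0.64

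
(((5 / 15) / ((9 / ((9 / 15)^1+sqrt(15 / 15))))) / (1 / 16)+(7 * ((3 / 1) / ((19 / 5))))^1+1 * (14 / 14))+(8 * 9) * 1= 203852 / 2565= 79.47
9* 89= 801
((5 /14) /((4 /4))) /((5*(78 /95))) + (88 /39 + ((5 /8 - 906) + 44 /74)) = -24308043 /26936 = -902.44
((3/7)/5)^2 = 9/1225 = 0.01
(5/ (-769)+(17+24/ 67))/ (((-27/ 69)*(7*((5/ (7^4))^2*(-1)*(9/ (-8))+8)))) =-45157115903648/ 57027844427241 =-0.79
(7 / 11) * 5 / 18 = 35 / 198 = 0.18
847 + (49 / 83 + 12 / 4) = 70599 / 83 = 850.59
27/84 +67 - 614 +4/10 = -76479/140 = -546.28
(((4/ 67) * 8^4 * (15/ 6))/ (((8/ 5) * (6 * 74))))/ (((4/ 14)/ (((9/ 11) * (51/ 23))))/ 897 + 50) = 66830400/ 3882964297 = 0.02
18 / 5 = 3.60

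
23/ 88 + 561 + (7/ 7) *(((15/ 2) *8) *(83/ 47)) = 2759617/ 4136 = 667.22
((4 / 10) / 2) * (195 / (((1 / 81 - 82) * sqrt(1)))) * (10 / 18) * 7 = -12285 / 6641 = -1.85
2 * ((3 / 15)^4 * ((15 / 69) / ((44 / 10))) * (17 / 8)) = 17 / 50600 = 0.00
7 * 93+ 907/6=4813/6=802.17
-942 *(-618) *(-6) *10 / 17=-34929360 / 17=-2054668.24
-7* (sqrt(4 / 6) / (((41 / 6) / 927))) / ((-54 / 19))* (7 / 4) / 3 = 95893* sqrt(6) / 1476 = 159.14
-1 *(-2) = 2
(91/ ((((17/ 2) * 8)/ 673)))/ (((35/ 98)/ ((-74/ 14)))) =-2265991/ 170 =-13329.36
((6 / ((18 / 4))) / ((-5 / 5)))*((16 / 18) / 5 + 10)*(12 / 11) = -7328 / 495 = -14.80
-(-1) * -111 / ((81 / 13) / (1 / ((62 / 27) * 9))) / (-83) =0.01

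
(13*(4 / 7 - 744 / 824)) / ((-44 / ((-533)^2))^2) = -250755281674547 / 1395856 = -179642657.75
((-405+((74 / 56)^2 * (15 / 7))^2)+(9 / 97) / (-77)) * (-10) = 62826018393465 / 16068029824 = 3910.00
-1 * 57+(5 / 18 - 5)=-1111 / 18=-61.72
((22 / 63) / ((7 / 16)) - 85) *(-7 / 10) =37133 / 630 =58.94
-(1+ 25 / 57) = -82 / 57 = -1.44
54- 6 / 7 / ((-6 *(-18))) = 6803 / 126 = 53.99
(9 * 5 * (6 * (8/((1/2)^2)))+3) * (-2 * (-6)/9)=11524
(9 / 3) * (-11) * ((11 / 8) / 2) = -363 / 16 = -22.69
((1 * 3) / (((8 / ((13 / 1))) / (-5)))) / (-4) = 195 / 32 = 6.09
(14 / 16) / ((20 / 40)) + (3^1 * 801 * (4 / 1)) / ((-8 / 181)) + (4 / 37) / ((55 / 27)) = -217469.70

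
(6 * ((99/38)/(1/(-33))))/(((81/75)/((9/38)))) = -81675/722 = -113.12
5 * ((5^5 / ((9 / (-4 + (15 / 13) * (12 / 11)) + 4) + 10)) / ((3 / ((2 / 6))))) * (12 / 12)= 6125000 / 37809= 162.00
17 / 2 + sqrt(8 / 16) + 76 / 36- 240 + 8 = -3985 / 18 + sqrt(2) / 2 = -220.68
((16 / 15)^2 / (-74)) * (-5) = 128 / 1665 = 0.08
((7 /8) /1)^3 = 343 /512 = 0.67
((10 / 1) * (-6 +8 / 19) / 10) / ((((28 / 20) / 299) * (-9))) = 158470 / 1197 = 132.39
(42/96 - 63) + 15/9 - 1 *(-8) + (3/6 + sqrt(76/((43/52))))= -42.81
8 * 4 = 32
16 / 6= 8 / 3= 2.67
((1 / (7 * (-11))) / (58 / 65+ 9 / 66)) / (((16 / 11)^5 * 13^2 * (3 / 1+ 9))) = -805255 / 842180591616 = -0.00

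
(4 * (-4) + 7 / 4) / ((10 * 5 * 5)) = -57 / 1000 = -0.06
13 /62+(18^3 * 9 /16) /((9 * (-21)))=-3721 /217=-17.15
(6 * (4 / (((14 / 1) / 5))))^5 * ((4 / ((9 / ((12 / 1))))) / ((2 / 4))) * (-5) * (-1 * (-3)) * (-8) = 995328000000 / 16807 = 59221038.85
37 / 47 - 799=-37516 / 47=-798.21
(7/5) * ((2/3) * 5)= 14/3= 4.67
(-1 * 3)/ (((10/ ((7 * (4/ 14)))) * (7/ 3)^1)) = -0.26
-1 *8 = -8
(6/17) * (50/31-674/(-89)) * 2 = 304128/46903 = 6.48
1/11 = 0.09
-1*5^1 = -5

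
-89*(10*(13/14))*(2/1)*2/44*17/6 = -98345/462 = -212.87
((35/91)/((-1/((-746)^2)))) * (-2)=5565160/13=428089.23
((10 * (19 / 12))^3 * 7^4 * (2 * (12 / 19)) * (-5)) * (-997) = 60011160902.78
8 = 8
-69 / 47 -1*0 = -69 / 47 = -1.47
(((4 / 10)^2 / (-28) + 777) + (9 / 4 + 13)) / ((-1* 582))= -184857 / 135800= -1.36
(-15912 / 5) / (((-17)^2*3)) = -312 / 85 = -3.67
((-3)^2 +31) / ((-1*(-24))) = 1.67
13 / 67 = 0.19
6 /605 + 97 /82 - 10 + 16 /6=-913889 /148830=-6.14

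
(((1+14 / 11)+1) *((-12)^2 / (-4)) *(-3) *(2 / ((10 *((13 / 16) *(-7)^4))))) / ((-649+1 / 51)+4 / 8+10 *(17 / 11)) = -6345216 / 110845946575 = -0.00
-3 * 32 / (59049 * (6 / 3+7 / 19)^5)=-79235168 / 3632067084375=-0.00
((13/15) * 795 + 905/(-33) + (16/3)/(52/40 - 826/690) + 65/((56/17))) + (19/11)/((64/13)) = 769917773/1049664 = 733.49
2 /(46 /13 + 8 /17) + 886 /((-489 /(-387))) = 50668265 /72209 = 701.69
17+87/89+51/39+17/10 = 242799/11570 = 20.99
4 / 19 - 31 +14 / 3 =-26.12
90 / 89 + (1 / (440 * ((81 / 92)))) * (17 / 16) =12865199 / 12687840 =1.01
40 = 40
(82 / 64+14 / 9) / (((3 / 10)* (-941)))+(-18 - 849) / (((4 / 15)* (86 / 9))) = -5947700285 / 17480016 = -340.26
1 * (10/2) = 5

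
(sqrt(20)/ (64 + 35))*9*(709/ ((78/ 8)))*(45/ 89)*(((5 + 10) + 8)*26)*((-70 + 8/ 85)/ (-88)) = 581377164*sqrt(5)/ 183073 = 7100.99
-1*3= -3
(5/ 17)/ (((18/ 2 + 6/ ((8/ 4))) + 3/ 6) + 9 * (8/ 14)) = 70/ 4199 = 0.02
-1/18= -0.06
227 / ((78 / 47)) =10669 / 78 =136.78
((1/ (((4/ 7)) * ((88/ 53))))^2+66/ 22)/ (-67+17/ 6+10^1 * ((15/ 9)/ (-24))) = -4584177/ 72328960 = -0.06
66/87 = 22/29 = 0.76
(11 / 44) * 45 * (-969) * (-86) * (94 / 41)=2149407.44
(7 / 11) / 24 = 7 / 264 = 0.03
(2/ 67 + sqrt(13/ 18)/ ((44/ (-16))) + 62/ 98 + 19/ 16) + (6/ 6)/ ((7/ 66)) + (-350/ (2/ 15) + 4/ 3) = -411670565/ 157584 - 2 *sqrt(26)/ 33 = -2612.70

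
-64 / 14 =-32 / 7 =-4.57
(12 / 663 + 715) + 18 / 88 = 6954825 / 9724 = 715.22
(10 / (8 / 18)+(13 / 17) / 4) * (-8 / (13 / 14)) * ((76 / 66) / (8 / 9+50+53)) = -4925256 / 2272985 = -2.17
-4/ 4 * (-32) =32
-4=-4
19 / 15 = 1.27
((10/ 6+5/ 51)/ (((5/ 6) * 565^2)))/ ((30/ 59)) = 354/ 27134125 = 0.00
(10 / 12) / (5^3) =0.01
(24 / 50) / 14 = 6 / 175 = 0.03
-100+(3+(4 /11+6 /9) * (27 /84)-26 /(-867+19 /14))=-180359497 /1866326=-96.64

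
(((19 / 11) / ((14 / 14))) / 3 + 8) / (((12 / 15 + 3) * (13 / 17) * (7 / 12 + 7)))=96220 / 247247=0.39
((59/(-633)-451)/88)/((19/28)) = -999397/132297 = -7.55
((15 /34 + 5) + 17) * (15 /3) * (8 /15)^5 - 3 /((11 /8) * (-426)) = 4.85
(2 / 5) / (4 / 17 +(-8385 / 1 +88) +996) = -34 / 620565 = -0.00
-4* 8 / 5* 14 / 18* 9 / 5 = -224 / 25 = -8.96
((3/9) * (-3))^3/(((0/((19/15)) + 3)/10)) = -10/3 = -3.33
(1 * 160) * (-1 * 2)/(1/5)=-1600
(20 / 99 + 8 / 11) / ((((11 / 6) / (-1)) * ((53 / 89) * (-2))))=8188 / 19239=0.43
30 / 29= 1.03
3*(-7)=-21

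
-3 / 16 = -0.19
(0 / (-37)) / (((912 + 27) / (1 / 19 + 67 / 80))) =0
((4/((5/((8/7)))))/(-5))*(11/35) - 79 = -484227/6125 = -79.06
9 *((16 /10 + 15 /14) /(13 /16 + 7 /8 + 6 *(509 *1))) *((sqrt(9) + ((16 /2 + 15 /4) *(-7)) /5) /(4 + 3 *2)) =-150909 /14259875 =-0.01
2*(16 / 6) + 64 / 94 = 848 / 141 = 6.01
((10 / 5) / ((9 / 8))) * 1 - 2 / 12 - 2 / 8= 49 / 36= 1.36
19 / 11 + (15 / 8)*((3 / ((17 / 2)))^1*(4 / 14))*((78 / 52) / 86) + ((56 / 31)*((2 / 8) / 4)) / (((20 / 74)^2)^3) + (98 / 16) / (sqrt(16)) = 1022302378496181 / 3489794000000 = 292.94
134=134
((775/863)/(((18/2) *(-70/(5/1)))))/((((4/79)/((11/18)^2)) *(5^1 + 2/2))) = -7408225/845546688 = -0.01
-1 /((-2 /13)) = 13 /2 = 6.50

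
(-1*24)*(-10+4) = 144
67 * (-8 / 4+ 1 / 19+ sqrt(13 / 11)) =-2479 / 19+ 67 * sqrt(143) / 11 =-57.64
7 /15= 0.47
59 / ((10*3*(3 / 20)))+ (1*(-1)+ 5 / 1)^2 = 262 / 9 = 29.11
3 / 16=0.19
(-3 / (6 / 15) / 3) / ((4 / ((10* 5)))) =-125 / 4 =-31.25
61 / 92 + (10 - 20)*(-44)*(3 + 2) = 202461 / 92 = 2200.66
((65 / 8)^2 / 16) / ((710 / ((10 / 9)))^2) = 4225 / 418120704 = 0.00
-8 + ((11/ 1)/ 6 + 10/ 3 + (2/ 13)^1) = -209/ 78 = -2.68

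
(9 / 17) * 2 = 18 / 17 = 1.06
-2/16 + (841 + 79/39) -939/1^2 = -29983/312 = -96.10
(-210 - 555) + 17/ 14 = -10693/ 14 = -763.79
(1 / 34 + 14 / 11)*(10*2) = 4870 / 187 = 26.04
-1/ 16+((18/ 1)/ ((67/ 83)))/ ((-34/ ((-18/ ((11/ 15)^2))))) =48267781/ 2205104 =21.89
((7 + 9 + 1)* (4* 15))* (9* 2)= 18360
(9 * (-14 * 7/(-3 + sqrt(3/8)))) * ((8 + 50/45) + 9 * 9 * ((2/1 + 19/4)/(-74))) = 224861 * sqrt(6)/5106 + 449722/851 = 636.34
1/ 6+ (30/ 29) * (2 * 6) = 2189/ 174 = 12.58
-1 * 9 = -9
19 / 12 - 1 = 7 / 12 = 0.58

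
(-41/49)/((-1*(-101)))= -41/4949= -0.01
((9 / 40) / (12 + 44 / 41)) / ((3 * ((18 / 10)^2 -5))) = -615 / 188672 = -0.00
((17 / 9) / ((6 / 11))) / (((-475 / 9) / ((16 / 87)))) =-1496 / 123975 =-0.01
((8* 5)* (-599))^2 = 574081600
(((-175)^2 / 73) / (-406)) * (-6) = 13125 / 2117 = 6.20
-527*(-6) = 3162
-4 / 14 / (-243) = 2 / 1701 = 0.00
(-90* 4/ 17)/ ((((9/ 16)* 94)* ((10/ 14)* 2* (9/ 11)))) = -2464/ 7191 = -0.34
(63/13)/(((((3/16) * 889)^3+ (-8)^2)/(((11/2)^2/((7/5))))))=5575680/246614382391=0.00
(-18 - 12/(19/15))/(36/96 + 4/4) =-4176/209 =-19.98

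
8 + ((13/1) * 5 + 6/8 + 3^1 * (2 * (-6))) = 151/4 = 37.75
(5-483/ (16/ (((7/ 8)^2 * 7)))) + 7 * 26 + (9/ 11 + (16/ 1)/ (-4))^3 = -9538911/ 1362944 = -7.00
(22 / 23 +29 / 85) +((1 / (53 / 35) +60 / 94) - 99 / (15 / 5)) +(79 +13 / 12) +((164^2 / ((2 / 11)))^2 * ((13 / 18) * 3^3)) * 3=74809779141962944469 / 58438860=1280137551313.68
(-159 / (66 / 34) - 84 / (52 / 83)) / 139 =-30886 / 19877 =-1.55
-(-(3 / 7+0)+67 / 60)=-289 / 420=-0.69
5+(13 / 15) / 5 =388 / 75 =5.17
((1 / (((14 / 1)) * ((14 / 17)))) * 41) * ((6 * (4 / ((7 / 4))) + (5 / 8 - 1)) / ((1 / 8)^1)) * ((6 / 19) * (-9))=-14057793 / 13034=-1078.55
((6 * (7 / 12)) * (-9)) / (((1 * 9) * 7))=-1 / 2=-0.50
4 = 4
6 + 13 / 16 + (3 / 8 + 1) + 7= 243 / 16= 15.19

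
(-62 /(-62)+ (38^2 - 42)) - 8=1395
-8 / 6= -4 / 3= -1.33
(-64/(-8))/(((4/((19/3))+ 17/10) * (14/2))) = 1520/3101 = 0.49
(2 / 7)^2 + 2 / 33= 230 / 1617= 0.14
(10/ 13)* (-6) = -60/ 13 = -4.62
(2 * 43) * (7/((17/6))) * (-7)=-25284/17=-1487.29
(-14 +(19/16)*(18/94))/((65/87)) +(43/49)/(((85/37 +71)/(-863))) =-23356722679/811945680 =-28.77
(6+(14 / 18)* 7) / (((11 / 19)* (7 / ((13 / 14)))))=25441 / 9702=2.62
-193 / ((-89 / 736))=142048 / 89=1596.04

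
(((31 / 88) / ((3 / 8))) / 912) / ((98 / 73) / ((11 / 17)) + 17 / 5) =11315 / 60140016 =0.00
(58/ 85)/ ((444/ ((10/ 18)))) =29/ 33966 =0.00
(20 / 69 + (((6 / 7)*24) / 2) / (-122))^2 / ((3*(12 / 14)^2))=9168784 / 478323387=0.02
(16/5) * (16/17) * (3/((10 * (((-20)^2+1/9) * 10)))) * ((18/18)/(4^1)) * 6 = 2592/7652125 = 0.00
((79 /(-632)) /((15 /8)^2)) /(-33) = 8 /7425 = 0.00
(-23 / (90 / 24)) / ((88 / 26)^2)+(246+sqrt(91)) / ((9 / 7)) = 7 * sqrt(91) / 9+461731 / 2420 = 198.22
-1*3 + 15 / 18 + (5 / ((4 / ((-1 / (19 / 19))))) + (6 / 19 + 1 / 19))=-695 / 228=-3.05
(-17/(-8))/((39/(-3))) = -17/104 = -0.16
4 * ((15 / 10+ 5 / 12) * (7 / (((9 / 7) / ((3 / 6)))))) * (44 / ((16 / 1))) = 12397 / 216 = 57.39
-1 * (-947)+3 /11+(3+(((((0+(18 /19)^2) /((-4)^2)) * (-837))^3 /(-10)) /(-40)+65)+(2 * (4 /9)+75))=99251747307853273 /119233080806400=832.42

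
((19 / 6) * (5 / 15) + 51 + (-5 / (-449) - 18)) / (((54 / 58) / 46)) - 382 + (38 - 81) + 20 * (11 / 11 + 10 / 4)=1328.15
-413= -413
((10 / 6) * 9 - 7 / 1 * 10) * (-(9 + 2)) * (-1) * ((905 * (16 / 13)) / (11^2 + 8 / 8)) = -4380200 / 793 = -5523.58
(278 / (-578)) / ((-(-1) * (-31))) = 139 / 8959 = 0.02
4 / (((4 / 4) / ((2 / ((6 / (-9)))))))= -12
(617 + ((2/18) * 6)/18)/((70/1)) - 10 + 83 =2209/27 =81.81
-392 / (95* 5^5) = -392 / 296875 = -0.00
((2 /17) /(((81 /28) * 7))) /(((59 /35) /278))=77840 /81243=0.96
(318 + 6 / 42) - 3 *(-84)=3991 / 7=570.14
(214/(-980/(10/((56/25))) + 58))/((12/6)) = -0.66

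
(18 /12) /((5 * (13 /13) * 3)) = 1 /10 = 0.10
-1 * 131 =-131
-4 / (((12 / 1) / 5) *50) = -1 / 30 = -0.03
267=267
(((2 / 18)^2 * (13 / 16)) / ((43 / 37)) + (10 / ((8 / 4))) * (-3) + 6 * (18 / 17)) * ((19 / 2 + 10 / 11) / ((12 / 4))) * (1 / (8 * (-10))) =1874099131 / 5002145280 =0.37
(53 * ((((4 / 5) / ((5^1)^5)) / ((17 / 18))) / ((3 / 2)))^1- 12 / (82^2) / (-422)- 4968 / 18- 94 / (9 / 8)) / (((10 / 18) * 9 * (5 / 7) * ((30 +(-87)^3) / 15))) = 4268193413349971 / 1861136998280156250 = 0.00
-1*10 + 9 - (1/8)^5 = -32769/32768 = -1.00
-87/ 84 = -29/ 28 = -1.04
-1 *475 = -475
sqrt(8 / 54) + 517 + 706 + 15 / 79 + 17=2 *sqrt(3) / 9 + 97975 / 79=1240.57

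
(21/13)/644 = 3/1196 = 0.00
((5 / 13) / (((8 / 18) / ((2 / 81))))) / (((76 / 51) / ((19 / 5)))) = 17 / 312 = 0.05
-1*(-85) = 85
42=42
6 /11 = 0.55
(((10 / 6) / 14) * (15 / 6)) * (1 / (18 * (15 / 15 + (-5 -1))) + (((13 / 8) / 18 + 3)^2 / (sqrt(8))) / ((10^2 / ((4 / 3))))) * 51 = -85 / 504 + 3366425 * sqrt(2) / 6967296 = 0.51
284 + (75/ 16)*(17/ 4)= 19451/ 64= 303.92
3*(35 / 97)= 105 / 97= 1.08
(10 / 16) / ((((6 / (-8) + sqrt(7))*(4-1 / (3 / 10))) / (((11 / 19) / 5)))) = 99 / 7828 + 33*sqrt(7) / 1957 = 0.06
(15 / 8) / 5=3 / 8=0.38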